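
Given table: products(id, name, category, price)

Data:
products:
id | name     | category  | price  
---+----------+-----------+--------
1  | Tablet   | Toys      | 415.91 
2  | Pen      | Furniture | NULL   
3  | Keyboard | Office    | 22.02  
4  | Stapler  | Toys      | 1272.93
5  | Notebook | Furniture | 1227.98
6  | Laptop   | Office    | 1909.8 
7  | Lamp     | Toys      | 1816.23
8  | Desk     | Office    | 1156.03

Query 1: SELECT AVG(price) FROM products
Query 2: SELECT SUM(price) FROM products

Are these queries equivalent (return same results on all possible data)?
No, not equivalent

Query 1 returns: [(1117.2714285714285,)]
Query 2 returns: [(7820.9,)]

Reason: AVG vs SUM give different aggregate values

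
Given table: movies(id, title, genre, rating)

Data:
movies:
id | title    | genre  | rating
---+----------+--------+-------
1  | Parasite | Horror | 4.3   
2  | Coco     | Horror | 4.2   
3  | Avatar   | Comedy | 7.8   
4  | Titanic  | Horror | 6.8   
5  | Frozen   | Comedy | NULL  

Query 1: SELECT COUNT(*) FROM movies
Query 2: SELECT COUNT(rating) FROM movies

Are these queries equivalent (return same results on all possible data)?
No, not equivalent

Query 1 returns: [(5,)]
Query 2 returns: [(4,)]

Reason: COUNT(*) includes NULLs, COUNT(column) excludes them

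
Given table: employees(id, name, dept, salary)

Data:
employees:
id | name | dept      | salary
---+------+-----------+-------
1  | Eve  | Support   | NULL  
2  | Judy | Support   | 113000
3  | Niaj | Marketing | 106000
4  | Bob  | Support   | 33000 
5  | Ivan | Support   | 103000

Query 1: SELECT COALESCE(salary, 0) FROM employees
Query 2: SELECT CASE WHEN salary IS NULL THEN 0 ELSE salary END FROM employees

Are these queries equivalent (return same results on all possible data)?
Yes, equivalent

Both queries return: [(0,), (33000,), (103000,), (106000,), (113000,)]

Reason: COALESCE vs CASE for NULL handling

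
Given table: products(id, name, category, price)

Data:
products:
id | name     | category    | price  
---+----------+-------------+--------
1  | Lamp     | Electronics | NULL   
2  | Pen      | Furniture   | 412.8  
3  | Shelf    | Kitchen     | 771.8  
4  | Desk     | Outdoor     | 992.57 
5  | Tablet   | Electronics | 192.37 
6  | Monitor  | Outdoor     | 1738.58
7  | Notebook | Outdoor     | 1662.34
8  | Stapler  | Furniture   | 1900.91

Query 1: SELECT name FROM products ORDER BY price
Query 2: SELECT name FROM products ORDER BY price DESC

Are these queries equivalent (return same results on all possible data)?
No, not equivalent

Query 1 returns: [('Lamp',), ('Tablet',), ('Pen',), ('Shelf',), ('Desk',), ('Notebook',), ('Monitor',), ('Stapler',)]
Query 2 returns: [('Stapler',), ('Monitor',), ('Notebook',), ('Desk',), ('Shelf',), ('Pen',), ('Tablet',), ('Lamp',)]

Reason: ASC vs DESC gives opposite ordering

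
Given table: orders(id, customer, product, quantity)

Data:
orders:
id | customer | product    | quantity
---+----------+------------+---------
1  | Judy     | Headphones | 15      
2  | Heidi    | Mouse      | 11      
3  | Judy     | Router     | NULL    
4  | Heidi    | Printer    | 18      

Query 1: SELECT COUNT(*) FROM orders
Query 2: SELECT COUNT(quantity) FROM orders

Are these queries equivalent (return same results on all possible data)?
No, not equivalent

Query 1 returns: [(4,)]
Query 2 returns: [(3,)]

Reason: COUNT(*) includes NULLs, COUNT(column) excludes them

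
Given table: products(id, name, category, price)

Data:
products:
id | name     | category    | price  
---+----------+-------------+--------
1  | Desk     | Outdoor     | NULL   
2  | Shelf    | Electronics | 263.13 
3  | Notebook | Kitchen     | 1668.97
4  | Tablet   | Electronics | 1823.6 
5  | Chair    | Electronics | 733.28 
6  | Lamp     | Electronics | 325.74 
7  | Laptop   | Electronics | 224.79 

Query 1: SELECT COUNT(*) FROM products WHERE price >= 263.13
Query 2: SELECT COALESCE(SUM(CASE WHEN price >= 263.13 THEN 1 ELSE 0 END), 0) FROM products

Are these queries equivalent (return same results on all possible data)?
Yes, equivalent

Both queries return: [(5,)]

Reason: COUNT with WHERE vs conditional SUM (COALESCE handles empty-table NULL)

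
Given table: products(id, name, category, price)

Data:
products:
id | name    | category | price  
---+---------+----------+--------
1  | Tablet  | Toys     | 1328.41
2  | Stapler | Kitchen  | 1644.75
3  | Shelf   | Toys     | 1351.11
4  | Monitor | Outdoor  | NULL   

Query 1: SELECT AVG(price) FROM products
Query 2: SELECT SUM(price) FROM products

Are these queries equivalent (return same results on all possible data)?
No, not equivalent

Query 1 returns: [(1441.4233333333334,)]
Query 2 returns: [(4324.27,)]

Reason: AVG vs SUM give different aggregate values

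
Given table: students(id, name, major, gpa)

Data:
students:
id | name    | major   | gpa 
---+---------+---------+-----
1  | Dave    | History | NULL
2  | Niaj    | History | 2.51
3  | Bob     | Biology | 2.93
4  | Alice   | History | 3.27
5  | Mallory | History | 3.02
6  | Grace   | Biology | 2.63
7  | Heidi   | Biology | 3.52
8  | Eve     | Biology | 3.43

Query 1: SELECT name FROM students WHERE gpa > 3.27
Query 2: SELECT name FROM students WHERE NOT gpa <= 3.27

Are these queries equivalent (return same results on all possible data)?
Yes, equivalent

Both queries return: [('Eve',), ('Heidi',)]

Reason: Both filter gpa > 3.27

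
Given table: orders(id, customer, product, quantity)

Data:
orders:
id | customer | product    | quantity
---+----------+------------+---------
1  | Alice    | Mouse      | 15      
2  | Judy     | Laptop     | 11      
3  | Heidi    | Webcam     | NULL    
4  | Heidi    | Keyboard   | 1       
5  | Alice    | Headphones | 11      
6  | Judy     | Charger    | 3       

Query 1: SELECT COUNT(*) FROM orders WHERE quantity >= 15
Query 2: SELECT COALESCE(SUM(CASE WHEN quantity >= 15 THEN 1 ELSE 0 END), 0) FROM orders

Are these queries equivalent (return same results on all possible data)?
Yes, equivalent

Both queries return: [(1,)]

Reason: COUNT with WHERE vs conditional SUM (COALESCE handles empty-table NULL)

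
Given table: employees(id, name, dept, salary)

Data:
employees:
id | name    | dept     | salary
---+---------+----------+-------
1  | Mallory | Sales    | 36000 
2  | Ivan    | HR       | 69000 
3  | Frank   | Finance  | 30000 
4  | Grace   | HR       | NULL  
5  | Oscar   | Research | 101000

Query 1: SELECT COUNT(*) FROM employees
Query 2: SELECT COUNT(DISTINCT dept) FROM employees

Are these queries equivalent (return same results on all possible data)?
No, not equivalent

Query 1 returns: [(5,)]
Query 2 returns: [(4,)]

Reason: COUNT(*) counts rows, COUNT(DISTINCT dept) counts unique depts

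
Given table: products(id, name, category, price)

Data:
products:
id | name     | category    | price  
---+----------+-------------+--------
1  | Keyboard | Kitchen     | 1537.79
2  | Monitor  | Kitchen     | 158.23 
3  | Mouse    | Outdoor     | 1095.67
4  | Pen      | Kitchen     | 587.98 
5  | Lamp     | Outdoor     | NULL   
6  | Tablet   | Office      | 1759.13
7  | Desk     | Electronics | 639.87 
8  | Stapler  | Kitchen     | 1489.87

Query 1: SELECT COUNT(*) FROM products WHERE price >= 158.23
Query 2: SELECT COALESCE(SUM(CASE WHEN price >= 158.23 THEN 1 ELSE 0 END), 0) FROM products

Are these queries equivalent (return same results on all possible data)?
Yes, equivalent

Both queries return: [(7,)]

Reason: COUNT with WHERE vs conditional SUM (COALESCE handles empty-table NULL)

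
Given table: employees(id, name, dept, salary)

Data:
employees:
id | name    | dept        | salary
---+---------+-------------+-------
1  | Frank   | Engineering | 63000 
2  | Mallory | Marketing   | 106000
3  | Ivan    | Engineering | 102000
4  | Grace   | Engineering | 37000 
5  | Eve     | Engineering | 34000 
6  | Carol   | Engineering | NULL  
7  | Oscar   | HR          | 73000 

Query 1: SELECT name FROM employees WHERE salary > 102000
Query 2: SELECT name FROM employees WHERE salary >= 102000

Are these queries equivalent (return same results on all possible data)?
No, not equivalent

Query 1 returns: [('Mallory',)]
Query 2 returns: [('Mallory',), ('Ivan',)]

Reason: > vs >= gives different results when salary = 102000 exists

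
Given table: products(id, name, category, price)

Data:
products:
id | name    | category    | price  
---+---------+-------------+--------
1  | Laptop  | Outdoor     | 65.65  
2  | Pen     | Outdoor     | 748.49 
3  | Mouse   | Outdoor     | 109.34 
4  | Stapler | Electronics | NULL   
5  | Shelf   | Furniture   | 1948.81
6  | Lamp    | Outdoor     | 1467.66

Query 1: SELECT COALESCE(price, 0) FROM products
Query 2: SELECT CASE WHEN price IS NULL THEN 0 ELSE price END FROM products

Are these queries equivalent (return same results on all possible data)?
Yes, equivalent

Both queries return: [(0,), (65.65,), (109.34,), (748.49,), (1467.66,), (1948.81,)]

Reason: COALESCE vs CASE for NULL handling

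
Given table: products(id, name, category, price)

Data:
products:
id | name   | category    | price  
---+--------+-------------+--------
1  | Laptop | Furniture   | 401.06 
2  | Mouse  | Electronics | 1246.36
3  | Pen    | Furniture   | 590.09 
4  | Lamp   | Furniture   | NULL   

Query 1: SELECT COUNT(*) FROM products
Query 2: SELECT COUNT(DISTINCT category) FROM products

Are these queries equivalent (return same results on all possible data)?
No, not equivalent

Query 1 returns: [(4,)]
Query 2 returns: [(2,)]

Reason: COUNT(*) counts rows, COUNT(DISTINCT category) counts unique categorys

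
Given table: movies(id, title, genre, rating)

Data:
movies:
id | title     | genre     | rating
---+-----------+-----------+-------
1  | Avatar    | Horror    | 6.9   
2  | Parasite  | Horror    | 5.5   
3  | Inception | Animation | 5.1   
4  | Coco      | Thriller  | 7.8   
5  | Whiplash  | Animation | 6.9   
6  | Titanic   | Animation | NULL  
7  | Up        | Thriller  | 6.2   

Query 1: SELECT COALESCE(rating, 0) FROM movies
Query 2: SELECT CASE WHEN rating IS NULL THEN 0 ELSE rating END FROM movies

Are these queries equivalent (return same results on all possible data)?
Yes, equivalent

Both queries return: [(0,), (5.1,), (5.5,), (6.2,), (6.9,), (6.9,), (7.8,)]

Reason: COALESCE vs CASE for NULL handling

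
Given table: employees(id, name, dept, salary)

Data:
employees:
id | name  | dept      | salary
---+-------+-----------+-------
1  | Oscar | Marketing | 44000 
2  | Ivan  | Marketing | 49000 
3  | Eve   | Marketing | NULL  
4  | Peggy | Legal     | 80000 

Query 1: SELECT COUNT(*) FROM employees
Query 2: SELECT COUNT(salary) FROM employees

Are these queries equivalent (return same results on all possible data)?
No, not equivalent

Query 1 returns: [(4,)]
Query 2 returns: [(3,)]

Reason: COUNT(*) includes NULLs, COUNT(column) excludes them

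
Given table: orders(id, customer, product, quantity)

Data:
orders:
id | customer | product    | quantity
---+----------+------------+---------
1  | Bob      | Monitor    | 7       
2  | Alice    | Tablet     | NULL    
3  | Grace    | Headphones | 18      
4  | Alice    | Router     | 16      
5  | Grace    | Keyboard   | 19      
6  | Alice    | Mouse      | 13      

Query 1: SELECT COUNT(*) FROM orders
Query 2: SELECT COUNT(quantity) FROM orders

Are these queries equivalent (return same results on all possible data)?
No, not equivalent

Query 1 returns: [(6,)]
Query 2 returns: [(5,)]

Reason: COUNT(*) includes NULLs, COUNT(column) excludes them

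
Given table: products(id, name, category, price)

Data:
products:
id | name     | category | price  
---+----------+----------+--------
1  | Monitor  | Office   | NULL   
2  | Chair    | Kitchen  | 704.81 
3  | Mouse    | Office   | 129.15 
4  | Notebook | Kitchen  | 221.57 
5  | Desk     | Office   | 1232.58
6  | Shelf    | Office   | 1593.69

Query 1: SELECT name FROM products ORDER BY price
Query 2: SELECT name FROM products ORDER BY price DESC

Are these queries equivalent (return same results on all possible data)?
No, not equivalent

Query 1 returns: [('Monitor',), ('Mouse',), ('Notebook',), ('Chair',), ('Desk',), ('Shelf',)]
Query 2 returns: [('Shelf',), ('Desk',), ('Chair',), ('Notebook',), ('Mouse',), ('Monitor',)]

Reason: ASC vs DESC gives opposite ordering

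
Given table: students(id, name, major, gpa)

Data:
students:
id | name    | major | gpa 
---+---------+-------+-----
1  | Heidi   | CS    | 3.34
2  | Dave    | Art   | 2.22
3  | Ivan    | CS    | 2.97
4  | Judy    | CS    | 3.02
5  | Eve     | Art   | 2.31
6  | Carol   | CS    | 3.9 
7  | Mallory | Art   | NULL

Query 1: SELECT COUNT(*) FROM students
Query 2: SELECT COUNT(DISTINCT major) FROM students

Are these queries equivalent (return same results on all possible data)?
No, not equivalent

Query 1 returns: [(7,)]
Query 2 returns: [(2,)]

Reason: COUNT(*) counts rows, COUNT(DISTINCT major) counts unique majors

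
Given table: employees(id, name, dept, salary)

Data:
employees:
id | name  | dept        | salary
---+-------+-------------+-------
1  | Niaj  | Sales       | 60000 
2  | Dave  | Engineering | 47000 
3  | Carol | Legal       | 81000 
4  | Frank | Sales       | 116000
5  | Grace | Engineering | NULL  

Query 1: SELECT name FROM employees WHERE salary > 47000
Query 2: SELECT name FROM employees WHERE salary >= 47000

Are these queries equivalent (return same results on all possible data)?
No, not equivalent

Query 1 returns: [('Niaj',), ('Carol',), ('Frank',)]
Query 2 returns: [('Niaj',), ('Dave',), ('Carol',), ('Frank',)]

Reason: > vs >= gives different results when salary = 47000 exists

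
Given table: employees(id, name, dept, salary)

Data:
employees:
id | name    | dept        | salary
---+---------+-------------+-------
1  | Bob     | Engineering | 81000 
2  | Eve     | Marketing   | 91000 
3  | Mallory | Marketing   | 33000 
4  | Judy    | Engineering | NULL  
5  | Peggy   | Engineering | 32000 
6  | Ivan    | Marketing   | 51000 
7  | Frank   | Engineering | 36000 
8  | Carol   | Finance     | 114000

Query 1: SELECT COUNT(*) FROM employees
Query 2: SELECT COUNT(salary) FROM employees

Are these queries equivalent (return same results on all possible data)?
No, not equivalent

Query 1 returns: [(8,)]
Query 2 returns: [(7,)]

Reason: COUNT(*) includes NULLs, COUNT(column) excludes them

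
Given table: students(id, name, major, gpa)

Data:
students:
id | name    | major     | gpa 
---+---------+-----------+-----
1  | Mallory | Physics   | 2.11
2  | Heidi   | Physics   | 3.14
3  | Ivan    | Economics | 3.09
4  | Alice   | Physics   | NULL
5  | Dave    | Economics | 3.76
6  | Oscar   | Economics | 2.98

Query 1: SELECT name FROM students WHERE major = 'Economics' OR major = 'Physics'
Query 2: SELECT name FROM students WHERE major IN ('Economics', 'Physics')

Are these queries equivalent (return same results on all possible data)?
Yes, equivalent

Both queries return: [('Alice',), ('Dave',), ('Heidi',), ('Ivan',), ('Mallory',), ('Oscar',)]

Reason: OR vs IN are equivalent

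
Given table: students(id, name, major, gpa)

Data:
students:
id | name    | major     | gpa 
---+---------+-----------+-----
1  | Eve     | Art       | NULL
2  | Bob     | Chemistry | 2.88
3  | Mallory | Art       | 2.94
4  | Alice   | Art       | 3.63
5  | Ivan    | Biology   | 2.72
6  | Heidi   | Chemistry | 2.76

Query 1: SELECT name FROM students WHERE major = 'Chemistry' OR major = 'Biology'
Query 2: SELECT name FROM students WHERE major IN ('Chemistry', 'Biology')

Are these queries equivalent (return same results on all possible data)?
Yes, equivalent

Both queries return: [('Bob',), ('Heidi',), ('Ivan',)]

Reason: OR vs IN are equivalent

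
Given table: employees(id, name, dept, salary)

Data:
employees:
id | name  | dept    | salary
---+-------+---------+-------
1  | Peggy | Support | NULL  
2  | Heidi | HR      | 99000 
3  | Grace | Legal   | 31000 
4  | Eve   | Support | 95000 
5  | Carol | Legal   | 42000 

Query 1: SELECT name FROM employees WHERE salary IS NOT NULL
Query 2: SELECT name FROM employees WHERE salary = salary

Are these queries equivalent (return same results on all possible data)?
Yes, equivalent

Both queries return: [('Carol',), ('Eve',), ('Grace',), ('Heidi',)]

Reason: IS NOT NULL vs self-equality (both exclude NULLs)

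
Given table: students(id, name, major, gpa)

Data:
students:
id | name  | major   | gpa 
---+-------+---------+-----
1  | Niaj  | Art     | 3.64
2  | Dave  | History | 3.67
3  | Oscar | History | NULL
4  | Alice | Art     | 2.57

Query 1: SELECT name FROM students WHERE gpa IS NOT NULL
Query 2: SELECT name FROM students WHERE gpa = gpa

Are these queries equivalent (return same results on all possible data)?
Yes, equivalent

Both queries return: [('Alice',), ('Dave',), ('Niaj',)]

Reason: IS NOT NULL vs self-equality (both exclude NULLs)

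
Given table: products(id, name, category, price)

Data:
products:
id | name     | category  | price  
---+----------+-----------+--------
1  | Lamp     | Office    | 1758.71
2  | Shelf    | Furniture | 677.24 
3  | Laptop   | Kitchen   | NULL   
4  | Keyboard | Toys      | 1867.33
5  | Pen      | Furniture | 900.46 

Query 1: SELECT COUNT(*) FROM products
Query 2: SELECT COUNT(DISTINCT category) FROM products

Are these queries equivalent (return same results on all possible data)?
No, not equivalent

Query 1 returns: [(5,)]
Query 2 returns: [(4,)]

Reason: COUNT(*) counts rows, COUNT(DISTINCT category) counts unique categorys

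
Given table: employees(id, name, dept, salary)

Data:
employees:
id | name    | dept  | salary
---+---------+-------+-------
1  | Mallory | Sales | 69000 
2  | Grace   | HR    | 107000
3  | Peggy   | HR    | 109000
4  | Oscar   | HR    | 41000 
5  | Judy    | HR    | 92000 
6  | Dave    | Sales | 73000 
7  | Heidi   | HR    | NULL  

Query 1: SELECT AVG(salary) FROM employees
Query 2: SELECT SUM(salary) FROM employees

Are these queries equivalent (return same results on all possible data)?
No, not equivalent

Query 1 returns: [(81833.33333333333,)]
Query 2 returns: [(491000,)]

Reason: AVG vs SUM give different aggregate values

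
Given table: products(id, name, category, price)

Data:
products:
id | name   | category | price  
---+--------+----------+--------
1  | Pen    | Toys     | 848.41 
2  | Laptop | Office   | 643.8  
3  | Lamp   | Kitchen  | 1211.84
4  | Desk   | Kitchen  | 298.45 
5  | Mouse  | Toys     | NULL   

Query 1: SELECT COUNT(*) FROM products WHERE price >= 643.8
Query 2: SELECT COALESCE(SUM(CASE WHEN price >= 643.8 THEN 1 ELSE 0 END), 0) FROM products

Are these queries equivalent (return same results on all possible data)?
Yes, equivalent

Both queries return: [(3,)]

Reason: COUNT with WHERE vs conditional SUM (COALESCE handles empty-table NULL)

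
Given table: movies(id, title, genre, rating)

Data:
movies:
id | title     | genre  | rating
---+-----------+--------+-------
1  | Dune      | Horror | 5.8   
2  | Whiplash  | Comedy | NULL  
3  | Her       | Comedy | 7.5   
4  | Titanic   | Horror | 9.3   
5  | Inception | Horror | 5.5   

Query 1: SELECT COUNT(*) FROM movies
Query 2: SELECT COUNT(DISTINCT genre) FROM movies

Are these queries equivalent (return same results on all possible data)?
No, not equivalent

Query 1 returns: [(5,)]
Query 2 returns: [(2,)]

Reason: COUNT(*) counts rows, COUNT(DISTINCT genre) counts unique genres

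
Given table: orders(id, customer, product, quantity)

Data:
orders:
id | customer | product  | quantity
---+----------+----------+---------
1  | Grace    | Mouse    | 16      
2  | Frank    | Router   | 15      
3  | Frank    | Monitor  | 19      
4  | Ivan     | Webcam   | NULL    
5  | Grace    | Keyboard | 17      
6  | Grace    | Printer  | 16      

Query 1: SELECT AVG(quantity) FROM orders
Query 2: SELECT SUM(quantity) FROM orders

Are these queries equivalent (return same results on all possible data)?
No, not equivalent

Query 1 returns: [(16.6,)]
Query 2 returns: [(83,)]

Reason: AVG vs SUM give different aggregate values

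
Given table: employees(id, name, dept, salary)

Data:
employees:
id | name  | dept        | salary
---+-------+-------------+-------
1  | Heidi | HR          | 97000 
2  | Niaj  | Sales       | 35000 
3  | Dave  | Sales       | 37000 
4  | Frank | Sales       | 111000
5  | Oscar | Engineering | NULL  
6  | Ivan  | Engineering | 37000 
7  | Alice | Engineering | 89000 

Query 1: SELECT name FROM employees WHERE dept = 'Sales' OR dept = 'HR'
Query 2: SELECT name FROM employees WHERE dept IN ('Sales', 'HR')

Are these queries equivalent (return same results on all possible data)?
Yes, equivalent

Both queries return: [('Dave',), ('Frank',), ('Heidi',), ('Niaj',)]

Reason: OR vs IN are equivalent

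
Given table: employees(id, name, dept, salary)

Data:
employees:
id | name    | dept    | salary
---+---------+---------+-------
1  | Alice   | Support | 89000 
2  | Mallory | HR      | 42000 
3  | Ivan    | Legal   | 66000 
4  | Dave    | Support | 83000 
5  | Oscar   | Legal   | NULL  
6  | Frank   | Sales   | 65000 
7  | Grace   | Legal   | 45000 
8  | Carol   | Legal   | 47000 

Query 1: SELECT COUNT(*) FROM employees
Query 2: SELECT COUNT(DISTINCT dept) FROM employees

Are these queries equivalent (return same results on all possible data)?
No, not equivalent

Query 1 returns: [(8,)]
Query 2 returns: [(4,)]

Reason: COUNT(*) counts rows, COUNT(DISTINCT dept) counts unique depts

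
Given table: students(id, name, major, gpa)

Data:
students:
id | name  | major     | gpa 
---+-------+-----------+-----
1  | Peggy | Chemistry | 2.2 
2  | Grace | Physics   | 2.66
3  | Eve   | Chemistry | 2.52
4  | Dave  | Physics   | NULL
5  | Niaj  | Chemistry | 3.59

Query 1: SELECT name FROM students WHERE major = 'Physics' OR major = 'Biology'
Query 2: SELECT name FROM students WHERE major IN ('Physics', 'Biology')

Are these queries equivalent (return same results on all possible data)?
Yes, equivalent

Both queries return: [('Dave',), ('Grace',)]

Reason: OR vs IN are equivalent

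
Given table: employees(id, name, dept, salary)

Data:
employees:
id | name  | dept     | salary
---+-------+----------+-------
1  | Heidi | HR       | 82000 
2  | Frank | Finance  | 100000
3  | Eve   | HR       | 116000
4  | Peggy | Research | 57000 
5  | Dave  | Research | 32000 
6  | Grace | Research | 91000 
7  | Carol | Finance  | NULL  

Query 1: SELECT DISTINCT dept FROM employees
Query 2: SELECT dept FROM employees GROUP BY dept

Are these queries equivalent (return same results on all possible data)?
Yes, equivalent

Both queries return: [('Finance',), ('HR',), ('Research',)]

Reason: Both get unique depts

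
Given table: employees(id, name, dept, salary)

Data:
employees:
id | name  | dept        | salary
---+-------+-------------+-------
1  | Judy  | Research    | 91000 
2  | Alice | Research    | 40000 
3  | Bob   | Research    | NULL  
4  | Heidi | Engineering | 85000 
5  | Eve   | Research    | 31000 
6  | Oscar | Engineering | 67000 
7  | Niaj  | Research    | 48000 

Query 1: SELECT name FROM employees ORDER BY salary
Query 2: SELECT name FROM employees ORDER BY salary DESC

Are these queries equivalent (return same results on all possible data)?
No, not equivalent

Query 1 returns: [('Bob',), ('Eve',), ('Alice',), ('Niaj',), ('Oscar',), ('Heidi',), ('Judy',)]
Query 2 returns: [('Judy',), ('Heidi',), ('Oscar',), ('Niaj',), ('Alice',), ('Eve',), ('Bob',)]

Reason: ASC vs DESC gives opposite ordering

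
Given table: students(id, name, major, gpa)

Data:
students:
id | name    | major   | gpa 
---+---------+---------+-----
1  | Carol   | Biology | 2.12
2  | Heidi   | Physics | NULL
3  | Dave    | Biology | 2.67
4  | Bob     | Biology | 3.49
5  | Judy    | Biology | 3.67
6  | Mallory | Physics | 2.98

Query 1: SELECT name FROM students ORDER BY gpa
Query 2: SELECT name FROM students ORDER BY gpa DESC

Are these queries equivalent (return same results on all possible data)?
No, not equivalent

Query 1 returns: [('Heidi',), ('Carol',), ('Dave',), ('Mallory',), ('Bob',), ('Judy',)]
Query 2 returns: [('Judy',), ('Bob',), ('Mallory',), ('Dave',), ('Carol',), ('Heidi',)]

Reason: ASC vs DESC gives opposite ordering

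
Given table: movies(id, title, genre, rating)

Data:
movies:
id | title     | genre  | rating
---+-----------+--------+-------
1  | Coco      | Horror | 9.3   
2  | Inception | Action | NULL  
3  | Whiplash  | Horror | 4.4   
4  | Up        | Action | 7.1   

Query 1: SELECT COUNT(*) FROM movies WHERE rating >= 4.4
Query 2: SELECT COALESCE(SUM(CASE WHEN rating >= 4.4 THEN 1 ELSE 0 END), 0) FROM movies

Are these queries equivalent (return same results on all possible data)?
Yes, equivalent

Both queries return: [(3,)]

Reason: COUNT with WHERE vs conditional SUM (COALESCE handles empty-table NULL)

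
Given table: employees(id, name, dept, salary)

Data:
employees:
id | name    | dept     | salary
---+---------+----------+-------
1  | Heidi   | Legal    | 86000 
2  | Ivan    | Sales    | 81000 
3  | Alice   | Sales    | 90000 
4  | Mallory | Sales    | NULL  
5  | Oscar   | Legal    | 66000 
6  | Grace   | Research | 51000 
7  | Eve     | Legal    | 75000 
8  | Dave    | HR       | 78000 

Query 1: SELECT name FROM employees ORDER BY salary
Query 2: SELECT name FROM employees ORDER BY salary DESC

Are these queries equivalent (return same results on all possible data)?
No, not equivalent

Query 1 returns: [('Mallory',), ('Grace',), ('Oscar',), ('Eve',), ('Dave',), ('Ivan',), ('Heidi',), ('Alice',)]
Query 2 returns: [('Alice',), ('Heidi',), ('Ivan',), ('Dave',), ('Eve',), ('Oscar',), ('Grace',), ('Mallory',)]

Reason: ASC vs DESC gives opposite ordering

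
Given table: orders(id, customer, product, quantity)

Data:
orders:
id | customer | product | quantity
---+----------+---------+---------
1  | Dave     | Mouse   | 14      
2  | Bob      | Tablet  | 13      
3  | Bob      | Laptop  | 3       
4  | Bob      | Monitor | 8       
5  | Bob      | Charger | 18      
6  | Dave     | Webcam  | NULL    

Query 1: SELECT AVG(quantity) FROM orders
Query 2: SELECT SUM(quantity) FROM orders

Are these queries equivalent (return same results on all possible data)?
No, not equivalent

Query 1 returns: [(11.2,)]
Query 2 returns: [(56,)]

Reason: AVG vs SUM give different aggregate values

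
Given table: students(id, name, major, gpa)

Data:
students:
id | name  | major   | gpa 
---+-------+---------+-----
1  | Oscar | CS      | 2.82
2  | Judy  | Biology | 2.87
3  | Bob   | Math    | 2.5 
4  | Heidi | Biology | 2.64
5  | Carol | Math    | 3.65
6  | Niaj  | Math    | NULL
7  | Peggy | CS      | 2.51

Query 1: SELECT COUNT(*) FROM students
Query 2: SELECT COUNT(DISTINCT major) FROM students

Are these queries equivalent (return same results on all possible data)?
No, not equivalent

Query 1 returns: [(7,)]
Query 2 returns: [(3,)]

Reason: COUNT(*) counts rows, COUNT(DISTINCT major) counts unique majors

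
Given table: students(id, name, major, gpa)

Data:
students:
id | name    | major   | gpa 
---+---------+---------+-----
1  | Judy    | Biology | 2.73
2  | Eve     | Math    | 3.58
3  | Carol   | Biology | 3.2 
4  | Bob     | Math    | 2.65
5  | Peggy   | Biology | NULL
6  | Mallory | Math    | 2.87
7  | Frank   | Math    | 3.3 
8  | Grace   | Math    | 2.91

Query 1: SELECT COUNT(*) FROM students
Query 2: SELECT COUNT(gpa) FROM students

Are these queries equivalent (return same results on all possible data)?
No, not equivalent

Query 1 returns: [(8,)]
Query 2 returns: [(7,)]

Reason: COUNT(*) includes NULLs, COUNT(column) excludes them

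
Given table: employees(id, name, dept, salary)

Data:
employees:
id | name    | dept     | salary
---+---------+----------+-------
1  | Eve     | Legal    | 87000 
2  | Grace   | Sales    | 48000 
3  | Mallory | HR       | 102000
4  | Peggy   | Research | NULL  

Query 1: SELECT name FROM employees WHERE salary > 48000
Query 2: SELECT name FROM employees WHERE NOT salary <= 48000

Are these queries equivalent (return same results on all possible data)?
Yes, equivalent

Both queries return: [('Eve',), ('Mallory',)]

Reason: Both filter salary > 48000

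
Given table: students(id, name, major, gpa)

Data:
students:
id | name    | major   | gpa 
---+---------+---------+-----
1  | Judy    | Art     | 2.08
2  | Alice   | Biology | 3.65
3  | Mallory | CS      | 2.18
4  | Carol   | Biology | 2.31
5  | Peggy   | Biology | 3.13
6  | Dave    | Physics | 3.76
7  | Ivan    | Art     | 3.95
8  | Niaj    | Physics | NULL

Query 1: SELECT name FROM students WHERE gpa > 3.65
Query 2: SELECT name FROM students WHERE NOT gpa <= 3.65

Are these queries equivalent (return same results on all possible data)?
Yes, equivalent

Both queries return: [('Dave',), ('Ivan',)]

Reason: Both filter gpa > 3.65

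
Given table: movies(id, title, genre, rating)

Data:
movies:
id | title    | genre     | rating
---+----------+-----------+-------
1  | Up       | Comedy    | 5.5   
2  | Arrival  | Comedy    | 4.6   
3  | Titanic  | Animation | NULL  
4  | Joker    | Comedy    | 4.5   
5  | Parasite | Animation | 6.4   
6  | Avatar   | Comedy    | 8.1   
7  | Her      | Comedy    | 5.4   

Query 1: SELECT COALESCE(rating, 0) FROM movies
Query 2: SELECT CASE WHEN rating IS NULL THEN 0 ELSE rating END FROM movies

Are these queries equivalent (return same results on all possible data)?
Yes, equivalent

Both queries return: [(0,), (4.5,), (4.6,), (5.4,), (5.5,), (6.4,), (8.1,)]

Reason: COALESCE vs CASE for NULL handling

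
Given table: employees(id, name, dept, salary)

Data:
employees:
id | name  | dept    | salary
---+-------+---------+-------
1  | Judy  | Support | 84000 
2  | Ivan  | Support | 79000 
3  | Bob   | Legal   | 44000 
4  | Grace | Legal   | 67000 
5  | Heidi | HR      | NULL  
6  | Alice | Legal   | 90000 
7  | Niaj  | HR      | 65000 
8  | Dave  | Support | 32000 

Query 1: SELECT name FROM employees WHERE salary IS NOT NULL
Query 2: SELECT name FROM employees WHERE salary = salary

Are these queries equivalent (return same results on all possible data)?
Yes, equivalent

Both queries return: [('Alice',), ('Bob',), ('Dave',), ('Grace',), ('Ivan',), ('Judy',), ('Niaj',)]

Reason: IS NOT NULL vs self-equality (both exclude NULLs)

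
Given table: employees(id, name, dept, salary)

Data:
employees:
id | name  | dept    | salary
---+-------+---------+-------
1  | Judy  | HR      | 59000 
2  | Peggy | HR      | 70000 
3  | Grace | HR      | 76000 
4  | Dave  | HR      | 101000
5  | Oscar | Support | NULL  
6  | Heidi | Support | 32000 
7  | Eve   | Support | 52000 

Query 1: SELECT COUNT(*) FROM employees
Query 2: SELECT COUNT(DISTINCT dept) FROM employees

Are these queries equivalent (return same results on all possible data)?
No, not equivalent

Query 1 returns: [(7,)]
Query 2 returns: [(2,)]

Reason: COUNT(*) counts rows, COUNT(DISTINCT dept) counts unique depts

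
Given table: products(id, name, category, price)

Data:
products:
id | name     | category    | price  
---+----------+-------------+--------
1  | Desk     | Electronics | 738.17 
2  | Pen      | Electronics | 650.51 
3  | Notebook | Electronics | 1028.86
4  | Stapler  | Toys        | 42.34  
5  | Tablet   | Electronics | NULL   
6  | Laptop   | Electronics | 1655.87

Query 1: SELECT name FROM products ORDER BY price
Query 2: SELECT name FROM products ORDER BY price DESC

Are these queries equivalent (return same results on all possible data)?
No, not equivalent

Query 1 returns: [('Tablet',), ('Stapler',), ('Pen',), ('Desk',), ('Notebook',), ('Laptop',)]
Query 2 returns: [('Laptop',), ('Notebook',), ('Desk',), ('Pen',), ('Stapler',), ('Tablet',)]

Reason: ASC vs DESC gives opposite ordering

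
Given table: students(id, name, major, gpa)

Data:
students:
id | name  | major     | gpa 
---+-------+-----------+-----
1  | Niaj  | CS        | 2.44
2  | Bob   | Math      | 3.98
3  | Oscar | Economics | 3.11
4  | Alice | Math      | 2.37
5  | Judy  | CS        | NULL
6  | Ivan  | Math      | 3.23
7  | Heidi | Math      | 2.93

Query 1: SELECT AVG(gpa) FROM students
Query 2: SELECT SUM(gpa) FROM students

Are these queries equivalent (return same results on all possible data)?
No, not equivalent

Query 1 returns: [(3.01,)]
Query 2 returns: [(18.06,)]

Reason: AVG vs SUM give different aggregate values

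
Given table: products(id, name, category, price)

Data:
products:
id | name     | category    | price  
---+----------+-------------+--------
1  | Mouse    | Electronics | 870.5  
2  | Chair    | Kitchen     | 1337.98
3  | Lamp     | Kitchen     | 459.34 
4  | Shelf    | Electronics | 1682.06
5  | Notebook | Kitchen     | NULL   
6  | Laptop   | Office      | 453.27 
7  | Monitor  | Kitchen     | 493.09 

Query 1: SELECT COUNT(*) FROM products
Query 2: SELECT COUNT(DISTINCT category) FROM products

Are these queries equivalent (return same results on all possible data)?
No, not equivalent

Query 1 returns: [(7,)]
Query 2 returns: [(3,)]

Reason: COUNT(*) counts rows, COUNT(DISTINCT category) counts unique categorys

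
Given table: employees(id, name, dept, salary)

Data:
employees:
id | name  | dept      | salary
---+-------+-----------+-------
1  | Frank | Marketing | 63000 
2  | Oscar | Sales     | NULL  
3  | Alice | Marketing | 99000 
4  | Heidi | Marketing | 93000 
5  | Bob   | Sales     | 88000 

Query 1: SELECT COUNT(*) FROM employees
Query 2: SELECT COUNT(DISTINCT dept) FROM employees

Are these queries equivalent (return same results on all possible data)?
No, not equivalent

Query 1 returns: [(5,)]
Query 2 returns: [(2,)]

Reason: COUNT(*) counts rows, COUNT(DISTINCT dept) counts unique depts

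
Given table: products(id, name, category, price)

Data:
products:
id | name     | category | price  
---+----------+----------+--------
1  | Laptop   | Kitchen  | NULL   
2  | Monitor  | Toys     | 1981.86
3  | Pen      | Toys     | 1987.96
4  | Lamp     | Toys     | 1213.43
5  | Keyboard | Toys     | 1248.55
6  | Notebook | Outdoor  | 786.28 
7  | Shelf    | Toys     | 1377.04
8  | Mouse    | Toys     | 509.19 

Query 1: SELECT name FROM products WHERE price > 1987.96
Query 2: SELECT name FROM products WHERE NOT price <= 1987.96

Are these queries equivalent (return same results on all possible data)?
Yes, equivalent

Both queries return: []

Reason: Both filter price > 1987.96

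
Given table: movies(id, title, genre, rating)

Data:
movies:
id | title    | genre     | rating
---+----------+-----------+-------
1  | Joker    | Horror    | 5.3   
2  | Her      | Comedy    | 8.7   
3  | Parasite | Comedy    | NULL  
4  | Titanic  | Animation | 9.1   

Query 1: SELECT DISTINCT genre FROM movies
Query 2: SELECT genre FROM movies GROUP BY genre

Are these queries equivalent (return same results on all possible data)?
Yes, equivalent

Both queries return: [('Animation',), ('Comedy',), ('Horror',)]

Reason: Both get unique genres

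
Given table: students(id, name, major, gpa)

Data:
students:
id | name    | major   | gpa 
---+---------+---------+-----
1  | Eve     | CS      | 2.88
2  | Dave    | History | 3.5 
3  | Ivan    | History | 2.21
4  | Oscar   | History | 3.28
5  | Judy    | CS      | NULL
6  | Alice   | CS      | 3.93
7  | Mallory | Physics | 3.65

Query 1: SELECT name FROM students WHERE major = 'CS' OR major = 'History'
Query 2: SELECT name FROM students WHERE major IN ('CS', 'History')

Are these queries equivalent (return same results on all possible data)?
Yes, equivalent

Both queries return: [('Alice',), ('Dave',), ('Eve',), ('Ivan',), ('Judy',), ('Oscar',)]

Reason: OR vs IN are equivalent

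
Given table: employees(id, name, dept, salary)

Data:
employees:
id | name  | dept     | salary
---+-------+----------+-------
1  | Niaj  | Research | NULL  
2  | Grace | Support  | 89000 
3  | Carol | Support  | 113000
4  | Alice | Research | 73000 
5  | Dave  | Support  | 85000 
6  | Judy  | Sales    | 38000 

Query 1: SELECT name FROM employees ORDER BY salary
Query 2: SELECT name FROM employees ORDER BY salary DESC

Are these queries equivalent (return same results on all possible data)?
No, not equivalent

Query 1 returns: [('Niaj',), ('Judy',), ('Alice',), ('Dave',), ('Grace',), ('Carol',)]
Query 2 returns: [('Carol',), ('Grace',), ('Dave',), ('Alice',), ('Judy',), ('Niaj',)]

Reason: ASC vs DESC gives opposite ordering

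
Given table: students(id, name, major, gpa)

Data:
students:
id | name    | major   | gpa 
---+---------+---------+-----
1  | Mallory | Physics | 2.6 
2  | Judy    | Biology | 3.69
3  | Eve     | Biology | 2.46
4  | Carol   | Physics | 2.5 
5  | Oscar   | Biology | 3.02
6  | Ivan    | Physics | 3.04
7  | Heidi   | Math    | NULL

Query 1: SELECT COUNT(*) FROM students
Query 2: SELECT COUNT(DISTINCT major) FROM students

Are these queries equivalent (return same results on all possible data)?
No, not equivalent

Query 1 returns: [(7,)]
Query 2 returns: [(3,)]

Reason: COUNT(*) counts rows, COUNT(DISTINCT major) counts unique majors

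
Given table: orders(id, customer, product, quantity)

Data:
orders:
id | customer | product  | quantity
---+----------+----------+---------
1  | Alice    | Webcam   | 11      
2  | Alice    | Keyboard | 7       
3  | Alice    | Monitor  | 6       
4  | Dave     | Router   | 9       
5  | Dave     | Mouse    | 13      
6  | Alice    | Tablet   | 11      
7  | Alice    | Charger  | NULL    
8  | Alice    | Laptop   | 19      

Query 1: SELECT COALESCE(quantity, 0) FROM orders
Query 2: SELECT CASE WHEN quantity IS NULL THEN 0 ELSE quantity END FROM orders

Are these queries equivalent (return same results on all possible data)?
Yes, equivalent

Both queries return: [(0,), (6,), (7,), (9,), (11,), (11,), (13,), (19,)]

Reason: COALESCE vs CASE for NULL handling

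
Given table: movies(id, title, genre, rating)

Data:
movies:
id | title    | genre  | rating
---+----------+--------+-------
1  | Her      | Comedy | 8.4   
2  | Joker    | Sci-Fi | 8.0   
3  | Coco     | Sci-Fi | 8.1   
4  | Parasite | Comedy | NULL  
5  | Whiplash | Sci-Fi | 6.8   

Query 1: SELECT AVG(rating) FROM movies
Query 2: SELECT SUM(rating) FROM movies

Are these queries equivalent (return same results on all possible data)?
No, not equivalent

Query 1 returns: [(7.825,)]
Query 2 returns: [(31.3,)]

Reason: AVG vs SUM give different aggregate values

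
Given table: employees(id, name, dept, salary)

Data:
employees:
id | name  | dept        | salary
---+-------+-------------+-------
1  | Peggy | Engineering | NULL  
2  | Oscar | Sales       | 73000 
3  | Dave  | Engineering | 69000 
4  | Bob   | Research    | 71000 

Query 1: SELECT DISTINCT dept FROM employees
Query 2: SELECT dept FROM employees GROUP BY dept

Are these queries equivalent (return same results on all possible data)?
Yes, equivalent

Both queries return: [('Engineering',), ('Research',), ('Sales',)]

Reason: Both get unique depts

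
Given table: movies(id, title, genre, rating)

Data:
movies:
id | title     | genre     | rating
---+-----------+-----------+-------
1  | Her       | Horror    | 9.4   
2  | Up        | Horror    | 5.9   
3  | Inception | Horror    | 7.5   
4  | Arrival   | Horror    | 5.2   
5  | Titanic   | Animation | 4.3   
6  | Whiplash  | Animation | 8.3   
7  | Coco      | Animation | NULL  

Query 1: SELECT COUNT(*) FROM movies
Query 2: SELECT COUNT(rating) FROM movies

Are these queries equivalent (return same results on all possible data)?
No, not equivalent

Query 1 returns: [(7,)]
Query 2 returns: [(6,)]

Reason: COUNT(*) includes NULLs, COUNT(column) excludes them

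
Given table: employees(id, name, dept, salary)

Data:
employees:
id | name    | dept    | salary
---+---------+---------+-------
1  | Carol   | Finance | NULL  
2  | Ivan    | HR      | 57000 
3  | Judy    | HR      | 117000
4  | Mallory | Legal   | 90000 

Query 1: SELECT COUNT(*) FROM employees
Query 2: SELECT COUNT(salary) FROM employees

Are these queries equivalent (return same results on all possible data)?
No, not equivalent

Query 1 returns: [(4,)]
Query 2 returns: [(3,)]

Reason: COUNT(*) includes NULLs, COUNT(column) excludes them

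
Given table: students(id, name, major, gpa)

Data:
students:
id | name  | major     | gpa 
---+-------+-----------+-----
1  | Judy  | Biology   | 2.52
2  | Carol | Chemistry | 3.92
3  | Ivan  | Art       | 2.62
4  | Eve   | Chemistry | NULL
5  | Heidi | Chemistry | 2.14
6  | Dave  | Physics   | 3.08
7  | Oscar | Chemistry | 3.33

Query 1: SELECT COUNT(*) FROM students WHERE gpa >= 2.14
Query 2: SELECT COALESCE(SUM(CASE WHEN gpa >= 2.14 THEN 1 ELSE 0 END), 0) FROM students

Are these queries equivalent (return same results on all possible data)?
Yes, equivalent

Both queries return: [(6,)]

Reason: COUNT with WHERE vs conditional SUM (COALESCE handles empty-table NULL)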